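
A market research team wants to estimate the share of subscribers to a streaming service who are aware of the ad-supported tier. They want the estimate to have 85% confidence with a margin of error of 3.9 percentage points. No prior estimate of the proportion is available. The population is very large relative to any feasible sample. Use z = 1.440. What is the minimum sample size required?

With no prior estimate, use p = 0.5, giving p(1−p) = 0.25.
n = z²·p(1−p)/E² = 1.440² × 0.2500 / 0.039² = 2.0736 × 0.2500 / 0.001521 ≈ 340.83.
Rounding up gives n = 341.

341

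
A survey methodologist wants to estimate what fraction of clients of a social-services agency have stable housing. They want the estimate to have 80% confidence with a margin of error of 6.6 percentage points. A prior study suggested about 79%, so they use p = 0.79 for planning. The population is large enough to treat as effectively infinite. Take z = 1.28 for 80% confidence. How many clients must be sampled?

With p = 0.79, p(1−p) = 0.1659.
n = z²·p(1−p)/E² = 1.28² × 0.1659 / 0.066² = 1.6384 × 0.1659 / 0.004356 ≈ 62.40.
Rounding up gives n = 63.

63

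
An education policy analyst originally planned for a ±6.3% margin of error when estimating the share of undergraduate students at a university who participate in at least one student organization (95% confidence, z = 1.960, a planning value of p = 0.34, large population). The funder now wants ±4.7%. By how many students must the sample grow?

At ±6.3%: n = 1.960² × 0.2244 / 0.063² ≈ 217.20 → 218.
At ±4.7%: n = 1.960² × 0.2244 / 0.047² ≈ 390.25 → 391.
Additional respondents: 391 − 218 = 173.

173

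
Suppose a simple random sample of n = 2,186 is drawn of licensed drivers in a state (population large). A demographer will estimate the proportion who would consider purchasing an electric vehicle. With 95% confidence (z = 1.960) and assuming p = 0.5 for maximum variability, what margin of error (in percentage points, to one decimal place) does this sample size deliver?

2.1

SE(p̂) = √[p(1−p)/n] = √[0.2500/2186] = 0.01069.
E = z × SE = 1.960 × 0.01069 = 0.02096, or 2.1 percentage points.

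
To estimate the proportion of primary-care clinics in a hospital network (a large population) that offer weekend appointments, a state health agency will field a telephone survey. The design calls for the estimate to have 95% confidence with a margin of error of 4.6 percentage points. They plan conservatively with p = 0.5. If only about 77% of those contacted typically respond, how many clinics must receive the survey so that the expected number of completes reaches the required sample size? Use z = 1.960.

590

Completed interviews needed: n₀ = 1.960² × 0.2500 / 0.046² ≈ 453.88 → 454.
At a 77% response rate, contacts needed = 454 / 0.77 ≈ 589.61 → 590.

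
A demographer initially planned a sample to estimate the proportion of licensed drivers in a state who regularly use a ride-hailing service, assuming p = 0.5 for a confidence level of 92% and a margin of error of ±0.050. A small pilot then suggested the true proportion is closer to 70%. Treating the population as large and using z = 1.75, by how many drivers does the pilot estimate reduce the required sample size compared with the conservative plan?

Conservative (p = 0.5): n = 1.75² × 0.25 / 0.050² ≈ 306.25 → 307.
Using p = 0.70: p(1−p) = 0.2100, so n = 1.75² × 0.2100 / 0.050² ≈ 257.25 → 258.
Reduction: 307 − 258 = 49.

49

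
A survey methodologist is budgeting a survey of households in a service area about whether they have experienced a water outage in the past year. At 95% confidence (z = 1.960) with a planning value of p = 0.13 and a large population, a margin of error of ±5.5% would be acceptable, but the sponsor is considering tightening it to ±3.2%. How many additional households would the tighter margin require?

281

At ±5.5%: n = 1.960² × 0.1131 / 0.055² ≈ 143.63 → 144.
At ±3.2%: n = 1.960² × 0.1131 / 0.032² ≈ 424.30 → 425.
Additional respondents: 425 − 144 = 281.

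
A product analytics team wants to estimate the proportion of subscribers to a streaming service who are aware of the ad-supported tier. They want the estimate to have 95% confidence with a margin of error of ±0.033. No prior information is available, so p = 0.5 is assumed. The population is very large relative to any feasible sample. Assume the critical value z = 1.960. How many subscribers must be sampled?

882

With p = 0.5, p(1−p) = 0.25.
n = z²·p(1−p)/E² = 1.960² × 0.2500 / 0.033² = 3.8416 × 0.2500 / 0.001089 ≈ 881.91.
Rounding up gives n = 882.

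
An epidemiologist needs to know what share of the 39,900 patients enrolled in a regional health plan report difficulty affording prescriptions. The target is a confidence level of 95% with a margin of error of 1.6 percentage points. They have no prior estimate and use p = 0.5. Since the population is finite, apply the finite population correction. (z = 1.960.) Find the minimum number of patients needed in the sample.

3430

Unadjusted: n₀ = 1.960² × 0.50 × 0.50 / 0.016² ≈ 3751.56, so n₀ = 3752.
Finite population correction with N = 39,900: n = n₀ / (1 + (n₀−1)/N) = 3752 / (1 + 3751/39900) = 3752 / 1.0940 ≈ 3429.58.
Rounding up, n = 3430.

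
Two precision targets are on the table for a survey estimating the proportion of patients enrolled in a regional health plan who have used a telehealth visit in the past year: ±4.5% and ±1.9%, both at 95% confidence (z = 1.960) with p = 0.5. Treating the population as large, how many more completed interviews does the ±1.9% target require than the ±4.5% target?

At ±4.5%: n = 1.960² × 0.2500 / 0.045² ≈ 474.27 → 475.
At ±1.9%: n = 1.960² × 0.2500 / 0.019² ≈ 2660.39 → 2661.
Additional respondents: 2661 − 475 = 2186.

2186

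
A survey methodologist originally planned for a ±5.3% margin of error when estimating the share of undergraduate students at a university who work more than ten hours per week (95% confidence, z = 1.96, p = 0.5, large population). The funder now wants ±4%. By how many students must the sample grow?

At ±5.3%: n = 1.96² × 0.2500 / 0.053² ≈ 341.90 → 342.
At ±4%: n = 1.96² × 0.2500 / 0.040² ≈ 600.25 → 601.
Additional respondents: 601 − 342 = 259.

259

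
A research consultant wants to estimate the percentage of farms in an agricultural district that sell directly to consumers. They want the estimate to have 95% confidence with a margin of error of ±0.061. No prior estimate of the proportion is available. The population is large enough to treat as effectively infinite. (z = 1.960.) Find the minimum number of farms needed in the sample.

259

With no prior estimate, use p = 0.5, giving p(1−p) = 0.25.
n = z²·p(1−p)/E² = 1.960² × 0.2500 / 0.061² = 3.8416 × 0.2500 / 0.003721 ≈ 258.10.
Rounding up gives n = 259.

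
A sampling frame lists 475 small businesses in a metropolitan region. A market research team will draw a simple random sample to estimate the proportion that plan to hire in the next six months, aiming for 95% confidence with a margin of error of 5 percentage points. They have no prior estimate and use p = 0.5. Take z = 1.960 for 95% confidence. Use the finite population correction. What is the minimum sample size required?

213

Unadjusted: n₀ = 1.960² × 0.50 × 0.50 / 0.050² ≈ 384.16, so n₀ = 385.
Finite population correction with N = 475: n = n₀ / (1 + (n₀−1)/N) = 385 / (1 + 384/475) = 385 / 1.8084 ≈ 212.89.
Rounding up, n = 213.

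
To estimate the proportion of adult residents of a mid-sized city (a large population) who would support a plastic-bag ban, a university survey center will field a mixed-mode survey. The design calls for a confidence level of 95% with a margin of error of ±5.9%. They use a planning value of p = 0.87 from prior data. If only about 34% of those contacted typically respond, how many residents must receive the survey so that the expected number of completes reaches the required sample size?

368

For 95% confidence, z = 1.960.
Completed interviews needed: n₀ = 1.960² × 0.1131 / 0.059² ≈ 124.82 → 125.
At a 34% response rate, contacts needed = 125 / 0.34 ≈ 367.65 → 368.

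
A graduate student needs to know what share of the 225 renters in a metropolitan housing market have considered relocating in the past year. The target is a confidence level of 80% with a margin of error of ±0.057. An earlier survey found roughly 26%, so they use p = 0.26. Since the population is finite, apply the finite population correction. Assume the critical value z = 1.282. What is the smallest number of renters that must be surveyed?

69

Unadjusted: n₀ = 1.282² × 0.26 × 0.74 / 0.057² ≈ 97.33, so n₀ = 98.
Finite population correction with N = 225: n = n₀ / (1 + (n₀−1)/N) = 98 / (1 + 97/225) = 98 / 1.4311 ≈ 68.48.
Rounding up, n = 69.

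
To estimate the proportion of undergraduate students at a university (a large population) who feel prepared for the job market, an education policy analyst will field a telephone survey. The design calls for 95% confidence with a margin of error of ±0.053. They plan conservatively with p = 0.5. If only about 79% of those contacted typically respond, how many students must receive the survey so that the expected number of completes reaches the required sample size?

433

For 95% confidence, z = 1.960.
Completed interviews needed: n₀ = 1.960² × 0.2500 / 0.053² ≈ 341.90 → 342.
At a 79% response rate, contacts needed = 342 / 0.79 ≈ 432.91 → 433.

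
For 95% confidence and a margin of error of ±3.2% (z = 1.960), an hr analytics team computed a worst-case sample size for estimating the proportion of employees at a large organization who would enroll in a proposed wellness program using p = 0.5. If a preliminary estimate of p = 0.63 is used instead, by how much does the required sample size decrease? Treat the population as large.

Conservative (p = 0.5): n = 1.960² × 0.25 / 0.032² ≈ 937.89 → 938.
Using p = 0.63: p(1−p) = 0.2331, so n = 1.960² × 0.2331 / 0.032² ≈ 874.49 → 875.
Reduction: 938 − 875 = 63.

63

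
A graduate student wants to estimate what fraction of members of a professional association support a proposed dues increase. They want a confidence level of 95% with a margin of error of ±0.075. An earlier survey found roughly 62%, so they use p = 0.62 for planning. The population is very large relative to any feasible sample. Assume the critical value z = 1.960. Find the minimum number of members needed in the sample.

161

With p = 0.62, p(1−p) = 0.2356.
n = z²·p(1−p)/E² = 1.960² × 0.2356 / 0.075² = 3.8416 × 0.2356 / 0.005625 ≈ 160.90.
Rounding up gives n = 161.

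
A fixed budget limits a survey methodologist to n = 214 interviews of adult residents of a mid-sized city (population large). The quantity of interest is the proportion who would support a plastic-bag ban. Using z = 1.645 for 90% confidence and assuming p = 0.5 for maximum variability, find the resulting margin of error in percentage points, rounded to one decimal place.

5.6

SE(p̂) = √[p(1−p)/n] = √[0.2500/214] = 0.03418.
E = z × SE = 1.645 × 0.03418 = 0.05622, or 5.6 percentage points.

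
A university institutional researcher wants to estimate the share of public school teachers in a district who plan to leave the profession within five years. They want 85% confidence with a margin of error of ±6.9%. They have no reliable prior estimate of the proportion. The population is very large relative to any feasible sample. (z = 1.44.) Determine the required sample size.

109

With no prior estimate, use p = 0.5, giving p(1−p) = 0.25.
n = z²·p(1−p)/E² = 1.44² × 0.2500 / 0.069² = 2.0736 × 0.2500 / 0.004761 ≈ 108.88.
Rounding up gives n = 109.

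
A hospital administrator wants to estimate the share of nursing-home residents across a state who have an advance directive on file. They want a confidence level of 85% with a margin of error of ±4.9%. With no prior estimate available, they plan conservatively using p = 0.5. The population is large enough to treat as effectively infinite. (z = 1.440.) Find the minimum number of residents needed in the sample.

216

With p = 0.5, p(1−p) = 0.25.
n = z²·p(1−p)/E² = 1.440² × 0.2500 / 0.049² = 2.0736 × 0.2500 / 0.002401 ≈ 215.91.
Rounding up gives n = 216.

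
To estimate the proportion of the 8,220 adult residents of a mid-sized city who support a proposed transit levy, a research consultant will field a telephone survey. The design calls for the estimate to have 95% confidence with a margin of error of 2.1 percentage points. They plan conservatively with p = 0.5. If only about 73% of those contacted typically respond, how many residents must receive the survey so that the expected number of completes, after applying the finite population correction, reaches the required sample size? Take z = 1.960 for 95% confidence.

2359

Completed interviews needed (unadjusted): n₀ = 1.960² × 0.2500 / 0.021² ≈ 2177.78 → 2178.
FPC for N = 8,220: n = 2178 / (1 + 2177/8220) = 2178 / 1.2648 ≈ 1721.95 → 1722.
At a 73% response rate, contacts needed = 1722 / 0.73 ≈ 2358.90 → 2359.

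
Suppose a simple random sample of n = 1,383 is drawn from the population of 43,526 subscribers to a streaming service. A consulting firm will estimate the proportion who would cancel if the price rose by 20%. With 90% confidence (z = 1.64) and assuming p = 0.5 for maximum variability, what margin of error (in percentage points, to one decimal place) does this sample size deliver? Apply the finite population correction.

2.2

Finite-population factor: (N−n)/(N−1) = (43526−1383)/(43526−1) = 0.9682.
SE(p̂) = √[p(1−p)/n · (N−n)/(N−1)] = √[0.2500/1383 × 0.9682] = 0.01323.
E = z × SE = 1.64 × 0.01323 = 0.02170 ≈ 2.2 percentage points.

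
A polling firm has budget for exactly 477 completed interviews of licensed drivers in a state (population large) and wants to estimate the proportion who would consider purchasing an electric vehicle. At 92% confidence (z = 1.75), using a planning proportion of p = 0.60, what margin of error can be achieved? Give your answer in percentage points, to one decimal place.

3.9

SE(p̂) = √[p(1−p)/n] = √[0.2400/477] = 0.02243.
E = z × SE = 1.75 × 0.02243 = 0.03925, or 3.9 percentage points.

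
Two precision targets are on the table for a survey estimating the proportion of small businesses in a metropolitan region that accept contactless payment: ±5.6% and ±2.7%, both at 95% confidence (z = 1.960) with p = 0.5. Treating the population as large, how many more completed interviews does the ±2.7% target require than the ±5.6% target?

1011

At ±5.6%: n = 1.960² × 0.2500 / 0.056² ≈ 306.25 → 307.
At ±2.7%: n = 1.960² × 0.2500 / 0.027² ≈ 1317.42 → 1318.
Additional respondents: 1318 − 307 = 1011.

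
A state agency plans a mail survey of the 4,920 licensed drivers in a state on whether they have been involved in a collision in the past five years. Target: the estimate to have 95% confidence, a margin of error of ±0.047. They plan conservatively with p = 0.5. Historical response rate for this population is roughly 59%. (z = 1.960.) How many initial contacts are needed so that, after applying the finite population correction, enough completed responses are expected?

Completed interviews needed (unadjusted): n₀ = 1.960² × 0.2500 / 0.047² ≈ 434.77 → 435.
FPC for N = 4,920: n = 435 / (1 + 434/4920) = 435 / 1.0882 ≈ 399.74 → 400.
At a 59% response rate, contacts needed = 400 / 0.59 ≈ 677.97 → 678.

678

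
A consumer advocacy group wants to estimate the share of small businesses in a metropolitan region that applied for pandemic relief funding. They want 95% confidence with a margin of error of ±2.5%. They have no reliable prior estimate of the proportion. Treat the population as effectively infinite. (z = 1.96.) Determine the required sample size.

1537

With no prior estimate, use p = 0.5, giving p(1−p) = 0.25.
n = z²·p(1−p)/E² = 1.96² × 0.2500 / 0.025² = 3.8416 × 0.2500 / 0.000625 ≈ 1536.64.
Rounding up gives n = 1537.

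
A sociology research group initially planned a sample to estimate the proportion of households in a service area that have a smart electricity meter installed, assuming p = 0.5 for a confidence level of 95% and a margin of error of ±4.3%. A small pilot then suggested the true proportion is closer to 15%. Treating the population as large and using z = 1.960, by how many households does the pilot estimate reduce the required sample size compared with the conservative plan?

255

Conservative (p = 0.5): n = 1.960² × 0.25 / 0.043² ≈ 519.42 → 520.
Using p = 0.15: p(1−p) = 0.1275, so n = 1.960² × 0.1275 / 0.043² ≈ 264.90 → 265.
Reduction: 520 − 265 = 255.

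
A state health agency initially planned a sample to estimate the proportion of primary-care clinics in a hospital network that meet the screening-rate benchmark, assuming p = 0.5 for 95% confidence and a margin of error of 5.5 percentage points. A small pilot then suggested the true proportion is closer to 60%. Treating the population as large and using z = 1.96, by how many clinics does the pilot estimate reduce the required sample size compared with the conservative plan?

13

Conservative (p = 0.5): n = 1.96² × 0.25 / 0.055² ≈ 317.49 → 318.
Using p = 0.60: p(1−p) = 0.2400, so n = 1.96² × 0.2400 / 0.055² ≈ 304.79 → 305.
Reduction: 318 − 305 = 13.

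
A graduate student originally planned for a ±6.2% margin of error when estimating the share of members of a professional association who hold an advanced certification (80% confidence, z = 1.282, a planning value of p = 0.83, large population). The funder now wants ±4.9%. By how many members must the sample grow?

36

At ±6.2%: n = 1.282² × 0.1411 / 0.062² ≈ 60.33 → 61.
At ±4.9%: n = 1.282² × 0.1411 / 0.049² ≈ 96.59 → 97.
Additional respondents: 97 − 61 = 36.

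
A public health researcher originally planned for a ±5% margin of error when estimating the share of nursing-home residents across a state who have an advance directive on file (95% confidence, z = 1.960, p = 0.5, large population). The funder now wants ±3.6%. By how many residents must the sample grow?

At ±5%: n = 1.960² × 0.2500 / 0.050² ≈ 384.16 → 385.
At ±3.6%: n = 1.960² × 0.2500 / 0.036² ≈ 741.05 → 742.
Additional respondents: 742 − 385 = 357.

357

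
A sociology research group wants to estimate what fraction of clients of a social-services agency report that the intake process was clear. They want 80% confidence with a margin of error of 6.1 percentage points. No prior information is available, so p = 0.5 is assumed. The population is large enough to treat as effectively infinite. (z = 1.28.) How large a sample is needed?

With p = 0.5, p(1−p) = 0.25.
n = z²·p(1−p)/E² = 1.28² × 0.2500 / 0.061² = 1.6384 × 0.2500 / 0.003721 ≈ 110.08.
Rounding up gives n = 111.

111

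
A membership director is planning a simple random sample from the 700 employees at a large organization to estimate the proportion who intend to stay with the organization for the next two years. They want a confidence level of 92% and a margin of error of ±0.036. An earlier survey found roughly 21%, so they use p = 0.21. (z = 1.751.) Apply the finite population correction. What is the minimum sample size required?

Unadjusted: n₀ = 1.751² × 0.21 × 0.79 / 0.036² ≈ 392.48, so n₀ = 393.
Finite population correction with N = 700: n = n₀ / (1 + (n₀−1)/N) = 393 / (1 + 392/700) = 393 / 1.5600 ≈ 251.92.
Rounding up, n = 252.

252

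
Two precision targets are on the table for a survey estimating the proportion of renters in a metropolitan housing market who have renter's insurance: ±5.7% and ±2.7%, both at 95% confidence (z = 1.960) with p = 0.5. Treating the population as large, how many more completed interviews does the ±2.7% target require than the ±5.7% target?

At ±5.7%: n = 1.960² × 0.2500 / 0.057² ≈ 295.60 → 296.
At ±2.7%: n = 1.960² × 0.2500 / 0.027² ≈ 1317.42 → 1318.
Additional respondents: 1318 − 296 = 1022.

1022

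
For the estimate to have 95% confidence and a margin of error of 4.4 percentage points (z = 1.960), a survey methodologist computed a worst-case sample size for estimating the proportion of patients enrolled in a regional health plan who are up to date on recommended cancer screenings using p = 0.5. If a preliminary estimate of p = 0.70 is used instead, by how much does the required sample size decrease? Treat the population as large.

80

Conservative (p = 0.5): n = 1.960² × 0.25 / 0.044² ≈ 496.07 → 497.
Using p = 0.70: p(1−p) = 0.2100, so n = 1.960² × 0.2100 / 0.044² ≈ 416.70 → 417.
Reduction: 497 − 417 = 80.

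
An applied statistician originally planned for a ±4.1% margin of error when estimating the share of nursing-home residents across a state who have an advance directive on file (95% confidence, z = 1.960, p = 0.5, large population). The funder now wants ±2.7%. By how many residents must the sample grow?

746

At ±4.1%: n = 1.960² × 0.2500 / 0.041² ≈ 571.33 → 572.
At ±2.7%: n = 1.960² × 0.2500 / 0.027² ≈ 1317.42 → 1318.
Additional respondents: 1318 − 572 = 746.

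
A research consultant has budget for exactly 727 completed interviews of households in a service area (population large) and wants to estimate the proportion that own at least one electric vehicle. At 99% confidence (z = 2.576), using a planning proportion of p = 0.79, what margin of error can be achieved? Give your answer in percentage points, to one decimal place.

3.9

SE(p̂) = √[p(1−p)/n] = √[0.1659/727] = 0.01511.
E = z × SE = 2.576 × 0.01511 = 0.03891, or 3.9 percentage points.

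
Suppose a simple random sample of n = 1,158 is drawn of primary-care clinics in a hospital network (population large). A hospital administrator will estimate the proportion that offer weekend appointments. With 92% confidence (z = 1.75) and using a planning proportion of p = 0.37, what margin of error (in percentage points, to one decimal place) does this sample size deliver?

2.5

SE(p̂) = √[p(1−p)/n] = √[0.2331/1158] = 0.01419.
E = z × SE = 1.75 × 0.01419 = 0.02483, or 2.5 percentage points.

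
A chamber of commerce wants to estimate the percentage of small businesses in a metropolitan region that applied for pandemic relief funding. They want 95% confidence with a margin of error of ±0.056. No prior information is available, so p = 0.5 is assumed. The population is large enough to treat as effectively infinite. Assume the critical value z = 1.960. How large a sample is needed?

307

With p = 0.5, p(1−p) = 0.25.
n = z²·p(1−p)/E² = 1.960² × 0.2500 / 0.056² = 3.8416 × 0.2500 / 0.003136 ≈ 306.25.
Rounding up gives n = 307.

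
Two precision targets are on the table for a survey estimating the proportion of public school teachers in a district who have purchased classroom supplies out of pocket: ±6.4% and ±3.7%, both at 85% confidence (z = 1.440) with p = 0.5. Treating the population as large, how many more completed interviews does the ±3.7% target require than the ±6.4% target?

252

At ±6.4%: n = 1.440² × 0.2500 / 0.064² ≈ 126.56 → 127.
At ±3.7%: n = 1.440² × 0.2500 / 0.037² ≈ 378.67 → 379.
Additional respondents: 379 − 127 = 252.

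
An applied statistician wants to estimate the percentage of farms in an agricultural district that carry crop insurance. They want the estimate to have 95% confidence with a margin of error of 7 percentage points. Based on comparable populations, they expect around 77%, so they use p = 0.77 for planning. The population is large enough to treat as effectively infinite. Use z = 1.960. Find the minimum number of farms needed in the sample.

139

With p = 0.77, p(1−p) = 0.1771.
n = z²·p(1−p)/E² = 1.960² × 0.1771 / 0.070² = 3.8416 × 0.1771 / 0.004900 ≈ 138.85.
Rounding up gives n = 139.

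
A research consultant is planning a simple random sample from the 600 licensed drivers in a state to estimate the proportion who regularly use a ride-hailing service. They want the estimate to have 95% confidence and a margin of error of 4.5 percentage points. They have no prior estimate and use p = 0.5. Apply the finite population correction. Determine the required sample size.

For 95% confidence, z = 1.960.
Unadjusted: n₀ = 1.960² × 0.50 × 0.50 / 0.045² ≈ 474.27, so n₀ = 475.
Finite population correction with N = 600: n = n₀ / (1 + (n₀−1)/N) = 475 / (1 + 474/600) = 475 / 1.7900 ≈ 265.36.
Rounding up, n = 266.

266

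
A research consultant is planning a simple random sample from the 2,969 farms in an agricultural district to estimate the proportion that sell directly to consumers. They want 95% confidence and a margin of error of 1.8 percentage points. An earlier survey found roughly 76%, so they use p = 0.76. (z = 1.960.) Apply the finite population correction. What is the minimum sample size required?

1252

Unadjusted: n₀ = 1.960² × 0.76 × 0.24 / 0.018² ≈ 2162.68, so n₀ = 2163.
Finite population correction with N = 2,969: n = n₀ / (1 + (n₀−1)/N) = 2163 / (1 + 2162/2969) = 2163 / 1.7282 ≈ 1251.60.
Rounding up, n = 1252.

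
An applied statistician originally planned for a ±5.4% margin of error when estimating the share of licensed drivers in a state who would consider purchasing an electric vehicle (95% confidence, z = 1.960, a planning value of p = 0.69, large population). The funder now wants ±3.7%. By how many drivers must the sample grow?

319

At ±5.4%: n = 1.960² × 0.2139 / 0.054² ≈ 281.80 → 282.
At ±3.7%: n = 1.960² × 0.2139 / 0.037² ≈ 600.23 → 601.
Additional respondents: 601 − 282 = 319.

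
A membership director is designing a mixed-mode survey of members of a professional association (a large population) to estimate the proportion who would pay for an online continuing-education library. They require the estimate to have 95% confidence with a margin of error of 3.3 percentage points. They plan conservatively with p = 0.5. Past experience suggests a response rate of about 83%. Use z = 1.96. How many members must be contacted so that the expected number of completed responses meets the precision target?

Completed interviews needed: n₀ = 1.96² × 0.2500 / 0.033² ≈ 881.91 → 882.
At an 83% response rate, contacts needed = 882 / 0.83 ≈ 1062.65 → 1063.

1063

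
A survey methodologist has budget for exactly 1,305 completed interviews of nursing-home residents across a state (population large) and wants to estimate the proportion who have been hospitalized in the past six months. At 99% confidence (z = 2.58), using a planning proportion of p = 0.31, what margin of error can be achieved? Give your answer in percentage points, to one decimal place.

3.3

SE(p̂) = √[p(1−p)/n] = √[0.2139/1305] = 0.01280.
E = z × SE = 2.58 × 0.01280 = 0.03303, or 3.3 percentage points.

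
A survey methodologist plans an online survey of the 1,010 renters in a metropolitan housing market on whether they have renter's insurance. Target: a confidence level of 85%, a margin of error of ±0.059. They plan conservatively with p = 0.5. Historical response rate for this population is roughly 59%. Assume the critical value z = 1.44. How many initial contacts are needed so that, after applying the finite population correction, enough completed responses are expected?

221

Completed interviews needed (unadjusted): n₀ = 1.44² × 0.2500 / 0.059² ≈ 148.92 → 149.
FPC for N = 1,010: n = 149 / (1 + 148/1010) = 149 / 1.1465 ≈ 129.96 → 130.
At a 59% response rate, contacts needed = 130 / 0.59 ≈ 220.34 → 221.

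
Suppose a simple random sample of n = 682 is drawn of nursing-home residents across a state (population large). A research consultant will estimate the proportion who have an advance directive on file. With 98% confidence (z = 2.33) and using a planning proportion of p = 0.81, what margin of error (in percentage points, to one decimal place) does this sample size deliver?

3.5

SE(p̂) = √[p(1−p)/n] = √[0.1539/682] = 0.01502.
E = z × SE = 2.33 × 0.01502 = 0.03500, or 3.5 percentage points.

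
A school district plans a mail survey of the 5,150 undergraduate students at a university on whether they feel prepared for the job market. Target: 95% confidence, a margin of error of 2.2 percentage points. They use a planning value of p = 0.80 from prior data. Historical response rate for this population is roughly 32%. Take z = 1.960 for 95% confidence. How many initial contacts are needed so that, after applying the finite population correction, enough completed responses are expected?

3185

Completed interviews needed (unadjusted): n₀ = 1.960² × 0.1600 / 0.022² ≈ 1269.95 → 1270.
FPC for N = 5,150: n = 1270 / (1 + 1269/5150) = 1270 / 1.2464 ≈ 1018.93 → 1019.
At a 32% response rate, contacts needed = 1019 / 0.32 ≈ 3184.38 → 3185.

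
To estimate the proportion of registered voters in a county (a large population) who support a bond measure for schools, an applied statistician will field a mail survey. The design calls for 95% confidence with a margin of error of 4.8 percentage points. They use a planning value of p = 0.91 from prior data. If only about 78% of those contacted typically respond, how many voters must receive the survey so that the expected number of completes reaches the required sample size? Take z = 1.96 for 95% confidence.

Completed interviews needed: n₀ = 1.96² × 0.0819 / 0.048² ≈ 136.56 → 137.
At a 78% response rate, contacts needed = 137 / 0.78 ≈ 175.64 → 176.

176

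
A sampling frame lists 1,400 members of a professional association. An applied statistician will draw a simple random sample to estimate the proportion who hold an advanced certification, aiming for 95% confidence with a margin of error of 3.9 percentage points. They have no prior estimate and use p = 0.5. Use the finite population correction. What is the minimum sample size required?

For 95% confidence, z = 1.96.
Unadjusted: n₀ = 1.96² × 0.50 × 0.50 / 0.039² ≈ 631.43, so n₀ = 632.
Finite population correction with N = 1,400: n = n₀ / (1 + (n₀−1)/N) = 632 / (1 + 631/1400) = 632 / 1.4507 ≈ 435.65.
Rounding up, n = 436.

436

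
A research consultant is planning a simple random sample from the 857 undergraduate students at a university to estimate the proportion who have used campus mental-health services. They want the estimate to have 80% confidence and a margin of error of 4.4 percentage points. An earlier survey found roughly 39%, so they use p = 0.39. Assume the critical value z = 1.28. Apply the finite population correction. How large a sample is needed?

164

Unadjusted: n₀ = 1.28² × 0.39 × 0.61 / 0.044² ≈ 201.33, so n₀ = 202.
Finite population correction with N = 857: n = n₀ / (1 + (n₀−1)/N) = 202 / (1 + 201/857) = 202 / 1.2345 ≈ 163.62.
Rounding up, n = 164.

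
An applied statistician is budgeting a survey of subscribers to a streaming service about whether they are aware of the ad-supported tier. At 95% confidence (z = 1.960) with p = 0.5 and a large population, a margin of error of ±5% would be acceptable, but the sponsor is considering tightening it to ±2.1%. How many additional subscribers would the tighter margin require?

At ±5%: n = 1.960² × 0.2500 / 0.050² ≈ 384.16 → 385.
At ±2.1%: n = 1.960² × 0.2500 / 0.021² ≈ 2177.78 → 2178.
Additional respondents: 2178 − 385 = 1793.

1793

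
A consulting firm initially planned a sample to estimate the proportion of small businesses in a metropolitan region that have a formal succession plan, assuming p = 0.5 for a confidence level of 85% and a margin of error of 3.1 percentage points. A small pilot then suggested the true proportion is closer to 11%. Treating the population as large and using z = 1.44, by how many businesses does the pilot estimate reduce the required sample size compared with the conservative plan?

Conservative (p = 0.5): n = 1.44² × 0.25 / 0.031² ≈ 539.44 → 540.
Using p = 0.11: p(1−p) = 0.0979, so n = 1.44² × 0.0979 / 0.031² ≈ 211.24 → 212.
Reduction: 540 − 212 = 328.

328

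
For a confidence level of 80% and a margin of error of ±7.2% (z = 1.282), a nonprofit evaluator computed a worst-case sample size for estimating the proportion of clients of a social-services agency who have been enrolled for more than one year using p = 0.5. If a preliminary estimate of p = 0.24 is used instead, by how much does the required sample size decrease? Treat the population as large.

Conservative (p = 0.5): n = 1.282² × 0.25 / 0.072² ≈ 79.26 → 80.
Using p = 0.24: p(1−p) = 0.1824, so n = 1.282² × 0.1824 / 0.072² ≈ 57.83 → 58.
Reduction: 80 − 58 = 22.

22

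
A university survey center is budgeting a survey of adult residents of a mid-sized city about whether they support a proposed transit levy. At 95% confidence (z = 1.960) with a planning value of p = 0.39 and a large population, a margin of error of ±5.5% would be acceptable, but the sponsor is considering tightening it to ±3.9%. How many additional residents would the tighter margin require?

At ±5.5%: n = 1.960² × 0.2379 / 0.055² ≈ 302.12 → 303.
At ±3.9%: n = 1.960² × 0.2379 / 0.039² ≈ 600.87 → 601.
Additional respondents: 601 − 303 = 298.

298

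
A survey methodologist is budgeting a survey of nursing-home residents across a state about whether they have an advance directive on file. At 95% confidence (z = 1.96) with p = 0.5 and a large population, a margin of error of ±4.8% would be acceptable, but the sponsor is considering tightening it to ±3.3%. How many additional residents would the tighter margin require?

465

At ±4.8%: n = 1.96² × 0.2500 / 0.048² ≈ 416.84 → 417.
At ±3.3%: n = 1.96² × 0.2500 / 0.033² ≈ 881.91 → 882.
Additional respondents: 882 − 417 = 465.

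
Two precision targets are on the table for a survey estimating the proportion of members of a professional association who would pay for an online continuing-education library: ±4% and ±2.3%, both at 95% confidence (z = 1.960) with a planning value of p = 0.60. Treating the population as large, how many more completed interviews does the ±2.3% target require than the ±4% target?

1166

At ±4%: n = 1.960² × 0.2400 / 0.040² ≈ 576.24 → 577.
At ±2.3%: n = 1.960² × 0.2400 / 0.023² ≈ 1742.88 → 1743.
Additional respondents: 1743 − 577 = 1166.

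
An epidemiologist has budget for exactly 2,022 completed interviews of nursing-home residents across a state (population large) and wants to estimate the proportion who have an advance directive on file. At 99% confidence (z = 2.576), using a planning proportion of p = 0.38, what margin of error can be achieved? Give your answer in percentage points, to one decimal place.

2.8

SE(p̂) = √[p(1−p)/n] = √[0.2356/2022] = 0.01079.
E = z × SE = 2.576 × 0.01079 = 0.02781, or 2.8 percentage points.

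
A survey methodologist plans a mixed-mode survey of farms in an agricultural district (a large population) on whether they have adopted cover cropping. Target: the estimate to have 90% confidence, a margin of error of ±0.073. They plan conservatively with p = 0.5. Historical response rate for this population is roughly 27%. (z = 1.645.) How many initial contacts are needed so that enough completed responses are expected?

471

Completed interviews needed: n₀ = 1.645² × 0.2500 / 0.073² ≈ 126.95 → 127.
At a 27% response rate, contacts needed = 127 / 0.27 ≈ 470.37 → 471.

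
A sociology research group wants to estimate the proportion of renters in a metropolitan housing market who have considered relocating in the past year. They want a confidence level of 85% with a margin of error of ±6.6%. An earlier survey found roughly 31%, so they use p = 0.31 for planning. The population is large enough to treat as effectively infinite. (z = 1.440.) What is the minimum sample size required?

With p = 0.31, p(1−p) = 0.2139.
n = z²·p(1−p)/E² = 1.440² × 0.2139 / 0.066² = 2.0736 × 0.2139 / 0.004356 ≈ 101.82.
Rounding up gives n = 102.

102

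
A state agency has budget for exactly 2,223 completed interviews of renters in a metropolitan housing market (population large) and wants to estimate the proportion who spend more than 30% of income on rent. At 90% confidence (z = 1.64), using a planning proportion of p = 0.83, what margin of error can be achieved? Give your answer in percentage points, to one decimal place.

1.3

SE(p̂) = √[p(1−p)/n] = √[0.1411/2223] = 0.00797.
E = z × SE = 1.64 × 0.00797 = 0.01307, or 1.3 percentage points.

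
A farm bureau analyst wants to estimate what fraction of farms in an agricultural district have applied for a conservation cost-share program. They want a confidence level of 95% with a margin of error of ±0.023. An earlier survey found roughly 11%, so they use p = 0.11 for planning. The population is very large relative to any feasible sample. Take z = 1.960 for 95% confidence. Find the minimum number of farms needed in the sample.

711

With p = 0.11, p(1−p) = 0.0979.
n = z²·p(1−p)/E² = 1.960² × 0.0979 / 0.023² = 3.8416 × 0.0979 / 0.000529 ≈ 710.95.
Rounding up gives n = 711.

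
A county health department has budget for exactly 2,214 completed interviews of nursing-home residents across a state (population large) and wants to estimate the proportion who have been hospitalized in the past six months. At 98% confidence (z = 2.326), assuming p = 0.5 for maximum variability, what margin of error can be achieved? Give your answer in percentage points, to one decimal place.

2.5

SE(p̂) = √[p(1−p)/n] = √[0.2500/2214] = 0.01063.
E = z × SE = 2.326 × 0.01063 = 0.02472, or 2.5 percentage points.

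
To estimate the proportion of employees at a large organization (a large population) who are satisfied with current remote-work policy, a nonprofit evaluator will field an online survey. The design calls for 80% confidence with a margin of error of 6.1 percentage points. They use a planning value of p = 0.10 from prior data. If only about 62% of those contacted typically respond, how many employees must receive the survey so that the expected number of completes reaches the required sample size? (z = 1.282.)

65

Completed interviews needed: n₀ = 1.282² × 0.0900 / 0.061² ≈ 39.75 → 40.
At a 62% response rate, contacts needed = 40 / 0.62 ≈ 64.52 → 65.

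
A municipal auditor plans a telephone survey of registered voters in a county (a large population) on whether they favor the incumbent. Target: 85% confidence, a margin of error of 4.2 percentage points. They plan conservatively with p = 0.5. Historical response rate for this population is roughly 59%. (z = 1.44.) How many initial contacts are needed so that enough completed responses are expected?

Completed interviews needed: n₀ = 1.44² × 0.2500 / 0.042² ≈ 293.88 → 294.
At a 59% response rate, contacts needed = 294 / 0.59 ≈ 498.31 → 499.

499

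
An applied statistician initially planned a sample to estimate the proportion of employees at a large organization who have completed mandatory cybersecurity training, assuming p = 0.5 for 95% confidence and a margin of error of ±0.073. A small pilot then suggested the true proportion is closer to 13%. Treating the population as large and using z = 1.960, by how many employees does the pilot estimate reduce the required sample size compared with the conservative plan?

Conservative (p = 0.5): n = 1.960² × 0.25 / 0.073² ≈ 180.22 → 181.
Using p = 0.13: p(1−p) = 0.1131, so n = 1.960² × 0.1131 / 0.073² ≈ 81.53 → 82.
Reduction: 181 − 82 = 99.

99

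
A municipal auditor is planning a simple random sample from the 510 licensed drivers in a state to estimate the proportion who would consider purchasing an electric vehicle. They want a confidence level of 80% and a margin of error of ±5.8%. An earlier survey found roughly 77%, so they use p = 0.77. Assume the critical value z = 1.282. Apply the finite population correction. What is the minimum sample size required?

Unadjusted: n₀ = 1.282² × 0.77 × 0.23 / 0.058² ≈ 86.52, so n₀ = 87.
Finite population correction with N = 510: n = n₀ / (1 + (n₀−1)/N) = 87 / (1 + 86/510) = 87 / 1.1686 ≈ 74.45.
Rounding up, n = 75.

75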